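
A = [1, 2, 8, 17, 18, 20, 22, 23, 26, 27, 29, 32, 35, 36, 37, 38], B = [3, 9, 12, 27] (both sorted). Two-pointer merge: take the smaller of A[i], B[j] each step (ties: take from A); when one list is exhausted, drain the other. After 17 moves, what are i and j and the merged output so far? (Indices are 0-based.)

i=0 j=0: A[i]=1<=B[j]=3 take 1, i++
i=1 j=0: A[i]=2<=B[j]=3 take 2, i++
i=2 j=0: A[i]=8>B[j]=3 take 3, j++
i=2 j=1: A[i]=8<=B[j]=9 take 8, i++
i=3 j=1: A[i]=17>B[j]=9 take 9, j++
i=3 j=2: A[i]=17>B[j]=12 take 12, j++
i=3 j=3: A[i]=17<=B[j]=27 take 17, i++
i=4 j=3: A[i]=18<=B[j]=27 take 18, i++
i=5 j=3: A[i]=20<=B[j]=27 take 20, i++
i=6 j=3: A[i]=22<=B[j]=27 take 22, i++
i=7 j=3: A[i]=23<=B[j]=27 take 23, i++
i=8 j=3: A[i]=26<=B[j]=27 take 26, i++
i=9 j=3: A[i]=27<=B[j]=27 take 27, i++
i=10 j=3: A[i]=29>B[j]=27 take 27, j++
i=10 j=4: B done, take A[i]=29, i++
i=11 j=4: B done, take A[i]=32, i++
i=12 j=4: B done, take A[i]=35, i++

i=13, j=4, merged so far=[1, 2, 3, 8, 9, 12, 17, 18, 20, 22, 23, 26, 27, 27, 29, 32, 35]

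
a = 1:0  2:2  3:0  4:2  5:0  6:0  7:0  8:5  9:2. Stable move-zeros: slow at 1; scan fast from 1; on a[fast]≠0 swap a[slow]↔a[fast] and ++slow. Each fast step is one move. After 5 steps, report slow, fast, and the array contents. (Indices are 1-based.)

slow=3, fast=6, a=[2, 2, 0, 0, 0, 0, 0, 5, 2]

slow=1 fast=1: a[fast]=0, fast++
slow=1 fast=2: a[fast]=2≠0 swap→a[1]=2, slow++,fast++
slow=2 fast=3: a[fast]=0, fast++
slow=2 fast=4: a[fast]=2≠0 swap→a[2]=2, slow++,fast++
slow=3 fast=5: a[fast]=0, fast++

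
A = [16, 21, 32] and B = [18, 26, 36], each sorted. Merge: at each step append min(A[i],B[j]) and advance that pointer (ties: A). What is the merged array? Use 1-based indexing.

[16, 18, 21, 26, 32, 36]

[i=1,j=1] A[i]=16<=B[j]=18 take 16 → i++
[i=2,j=1] A[i]=21>B[j]=18 take 18 → j++
[i=2,j=2] A[i]=21<=B[j]=26 take 21 → i++
[i=3,j=2] A[i]=32>B[j]=26 take 26 → j++
[i=3,j=3] A[i]=32<=B[j]=36 take 32 → i++
[i=4,j=3] A done, take B[j]=36 → j++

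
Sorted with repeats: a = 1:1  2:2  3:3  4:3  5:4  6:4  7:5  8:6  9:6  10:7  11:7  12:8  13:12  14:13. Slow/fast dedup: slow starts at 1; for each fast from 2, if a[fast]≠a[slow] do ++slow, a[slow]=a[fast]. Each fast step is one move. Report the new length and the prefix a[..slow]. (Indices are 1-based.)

slow=1 fast=2: a[fast]=2≠a[slow]=1 write a[2]=2, slow++,fast++
slow=2 fast=3: a[fast]=3≠a[slow]=2 write a[3]=3, slow++,fast++
slow=3 fast=4: a[fast]=3=a[slow] dup, fast++
slow=3 fast=5: a[fast]=4≠a[slow]=3 write a[4]=4, slow++,fast++
slow=4 fast=6: a[fast]=4=a[slow] dup, fast++
slow=4 fast=7: a[fast]=5≠a[slow]=4 write a[5]=5, slow++,fast++
slow=5 fast=8: a[fast]=6≠a[slow]=5 write a[6]=6, slow++,fast++
slow=6 fast=9: a[fast]=6=a[slow] dup, fast++
slow=6 fast=10: a[fast]=7≠a[slow]=6 write a[7]=7, slow++,fast++
slow=7 fast=11: a[fast]=7=a[slow] dup, fast++
slow=7 fast=12: a[fast]=8≠a[slow]=7 write a[8]=8, slow++,fast++
slow=8 fast=13: a[fast]=12≠a[slow]=8 write a[9]=12, slow++,fast++
slow=9 fast=14: a[fast]=13≠a[slow]=12 write a[10]=13, slow++,fast++

length 10; prefix = [1, 2, 3, 4, 5, 6, 7, 8, 12, 13]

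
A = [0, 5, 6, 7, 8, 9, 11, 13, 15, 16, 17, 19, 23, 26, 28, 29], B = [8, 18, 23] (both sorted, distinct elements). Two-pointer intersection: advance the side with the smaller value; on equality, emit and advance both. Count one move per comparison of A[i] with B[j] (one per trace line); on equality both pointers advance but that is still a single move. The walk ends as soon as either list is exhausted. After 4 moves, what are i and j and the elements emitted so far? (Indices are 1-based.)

i=1 j=1: 0<8, i++
i=2 j=1: 5<8, i++
i=3 j=1: 6<8, i++
i=4 j=1: 7<8, i++

i=5, j=1, emitted=[]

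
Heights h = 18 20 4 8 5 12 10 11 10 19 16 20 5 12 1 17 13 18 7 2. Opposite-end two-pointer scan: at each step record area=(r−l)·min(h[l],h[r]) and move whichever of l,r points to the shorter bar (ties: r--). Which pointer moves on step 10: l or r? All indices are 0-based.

r

[0,19] min(18,2)*19=38 best=38 * → r--
[0,18] min(18,7)*18=126 best=126 * → r--
[0,17] min(18,18)*17=306 best=306 * → r--
[0,16] min(18,13)*16=208 best=306 → r--
[0,15] min(18,17)*15=255 best=306 → r--
[0,14] min(18,1)*14=14 best=306 → r--
[0,13] min(18,12)*13=156 best=306 → r--
[0,12] min(18,5)*12=60 best=306 → r--
[0,11] min(18,20)*11=198 best=306 → l++
[1,11] min(20,20)*10=200 best=306 → r--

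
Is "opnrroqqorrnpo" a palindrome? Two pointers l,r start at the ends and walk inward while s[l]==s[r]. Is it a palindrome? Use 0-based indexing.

[0,13] 'o'=='o' → l++,r--
[1,12] 'p'=='p' → l++,r--
[2,11] 'n'=='n' → l++,r--
[3,10] 'r'=='r' → l++,r--
[4,9] 'r'=='r' → l++,r--
[5,8] 'o'=='o' → l++,r--
[6,7] 'q'=='q' → l++,r--

palindrome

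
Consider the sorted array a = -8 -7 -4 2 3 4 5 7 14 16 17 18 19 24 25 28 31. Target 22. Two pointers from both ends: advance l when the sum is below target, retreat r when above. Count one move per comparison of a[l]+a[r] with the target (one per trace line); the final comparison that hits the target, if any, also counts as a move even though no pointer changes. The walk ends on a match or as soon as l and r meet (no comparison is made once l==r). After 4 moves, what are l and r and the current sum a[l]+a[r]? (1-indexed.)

l=3, r=15, sum=21

l=1 r=17: -8+31=23 >22, r--
l=1 r=16: -8+28=20 <22, l++
l=2 r=16: -7+28=21 <22, l++
l=3 r=16: -4+28=24 >22, r--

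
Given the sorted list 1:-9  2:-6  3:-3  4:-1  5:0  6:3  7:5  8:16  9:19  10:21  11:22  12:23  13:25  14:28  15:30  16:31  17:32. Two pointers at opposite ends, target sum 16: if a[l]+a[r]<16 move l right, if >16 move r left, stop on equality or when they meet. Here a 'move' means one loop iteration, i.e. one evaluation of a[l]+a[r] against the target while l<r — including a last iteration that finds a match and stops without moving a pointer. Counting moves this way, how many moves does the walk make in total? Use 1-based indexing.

5 moves

l=1 r=17: -9+32=23 >16, r--
l=1 r=16: -9+31=22 >16, r--
l=1 r=15: -9+30=21 >16, r--
l=1 r=14: -9+28=19 >16, r--
l=1 r=13: -9+25=16, found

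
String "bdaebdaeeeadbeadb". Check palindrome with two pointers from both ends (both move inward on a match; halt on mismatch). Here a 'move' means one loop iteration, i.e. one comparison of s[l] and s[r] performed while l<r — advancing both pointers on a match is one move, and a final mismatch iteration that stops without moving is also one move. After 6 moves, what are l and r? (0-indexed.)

l=0 r=16: 'b'=='b', l++,r--
l=1 r=15: 'd'=='d', l++,r--
l=2 r=14: 'a'=='a', l++,r--
l=3 r=13: 'e'=='e', l++,r--
l=4 r=12: 'b'=='b', l++,r--
l=5 r=11: 'd'=='d', l++,r--

l=6, r=10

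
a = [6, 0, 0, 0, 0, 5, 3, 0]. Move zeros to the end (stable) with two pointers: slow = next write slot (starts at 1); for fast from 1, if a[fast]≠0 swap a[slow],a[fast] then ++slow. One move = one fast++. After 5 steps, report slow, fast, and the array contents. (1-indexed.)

slow=2, fast=6, a=[6, 0, 0, 0, 0, 5, 3, 0]

(s=1,f=1) a[fast]=6≠0 swap→a[1]=6 → slow++,fast++
(s=2,f=2) a[fast]=0 → fast++
(s=2,f=3) a[fast]=0 → fast++
(s=2,f=4) a[fast]=0 → fast++
(s=2,f=5) a[fast]=0 → fast++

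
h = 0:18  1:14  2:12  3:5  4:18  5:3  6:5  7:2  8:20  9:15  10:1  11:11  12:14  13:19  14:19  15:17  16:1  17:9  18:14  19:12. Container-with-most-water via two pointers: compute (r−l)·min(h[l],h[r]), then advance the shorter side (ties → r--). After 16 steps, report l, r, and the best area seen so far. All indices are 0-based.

l=0 r=19: min(18,12)*19=228 best=228 *, r--
l=0 r=18: min(18,14)*18=252 best=252 *, r--
l=0 r=17: min(18,9)*17=153 best=252, r--
l=0 r=16: min(18,1)*16=16 best=252, r--
l=0 r=15: min(18,17)*15=255 best=255 *, r--
l=0 r=14: min(18,19)*14=252 best=255, l++
l=1 r=14: min(14,19)*13=182 best=255, l++
l=2 r=14: min(12,19)*12=144 best=255, l++
l=3 r=14: min(5,19)*11=55 best=255, l++
l=4 r=14: min(18,19)*10=180 best=255, l++
l=5 r=14: min(3,19)*9=27 best=255, l++
l=6 r=14: min(5,19)*8=40 best=255, l++
l=7 r=14: min(2,19)*7=14 best=255, l++
l=8 r=14: min(20,19)*6=114 best=255, r--
l=8 r=13: min(20,19)*5=95 best=255, r--
l=8 r=12: min(20,14)*4=56 best=255, r--

l=8, r=11, best area=255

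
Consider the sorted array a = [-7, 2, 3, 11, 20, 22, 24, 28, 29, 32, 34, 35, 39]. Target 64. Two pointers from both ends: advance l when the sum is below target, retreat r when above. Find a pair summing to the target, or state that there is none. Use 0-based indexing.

(29, 35)

l=0 r=12: -7+39=32 <64, l++
l=1 r=12: 2+39=41 <64, l++
l=2 r=12: 3+39=42 <64, l++
l=3 r=12: 11+39=50 <64, l++
l=4 r=12: 20+39=59 <64, l++
l=5 r=12: 22+39=61 <64, l++
l=6 r=12: 24+39=63 <64, l++
l=7 r=12: 28+39=67 >64, r--
l=7 r=11: 28+35=63 <64, l++
l=8 r=11: 29+35=64, found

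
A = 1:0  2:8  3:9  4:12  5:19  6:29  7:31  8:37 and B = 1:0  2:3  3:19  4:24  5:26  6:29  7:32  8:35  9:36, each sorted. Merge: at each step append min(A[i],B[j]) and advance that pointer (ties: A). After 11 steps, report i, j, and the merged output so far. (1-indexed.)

i=1 j=1: A[i]=0<=B[j]=0 take 0, i++
i=2 j=1: A[i]=8>B[j]=0 take 0, j++
i=2 j=2: A[i]=8>B[j]=3 take 3, j++
i=2 j=3: A[i]=8<=B[j]=19 take 8, i++
i=3 j=3: A[i]=9<=B[j]=19 take 9, i++
i=4 j=3: A[i]=12<=B[j]=19 take 12, i++
i=5 j=3: A[i]=19<=B[j]=19 take 19, i++
i=6 j=3: A[i]=29>B[j]=19 take 19, j++
i=6 j=4: A[i]=29>B[j]=24 take 24, j++
i=6 j=5: A[i]=29>B[j]=26 take 26, j++
i=6 j=6: A[i]=29<=B[j]=29 take 29, i++

i=7, j=6, merged so far=[0, 0, 3, 8, 9, 12, 19, 19, 24, 26, 29]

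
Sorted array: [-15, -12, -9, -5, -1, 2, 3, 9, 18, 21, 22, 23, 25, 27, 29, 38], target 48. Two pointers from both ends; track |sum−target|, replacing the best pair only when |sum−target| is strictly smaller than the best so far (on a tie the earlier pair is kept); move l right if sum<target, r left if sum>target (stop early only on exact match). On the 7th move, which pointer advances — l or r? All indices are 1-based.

l

l=1 r=16: -15+38=23 d=25 *, l++
l=2 r=16: -12+38=26 d=22 *, l++
l=3 r=16: -9+38=29 d=19 *, l++
l=4 r=16: -5+38=33 d=15 *, l++
l=5 r=16: -1+38=37 d=11 *, l++
l=6 r=16: 2+38=40 d=8 *, l++
l=7 r=16: 3+38=41 d=7 *, l++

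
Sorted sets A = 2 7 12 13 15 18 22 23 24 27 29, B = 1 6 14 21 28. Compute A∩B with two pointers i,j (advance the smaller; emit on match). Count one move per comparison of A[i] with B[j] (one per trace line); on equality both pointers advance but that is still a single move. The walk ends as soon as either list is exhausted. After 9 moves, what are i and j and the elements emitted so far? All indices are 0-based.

i=0 j=0: 2>1, j++
i=0 j=1: 2<6, i++
i=1 j=1: 7>6, j++
i=1 j=2: 7<14, i++
i=2 j=2: 12<14, i++
i=3 j=2: 13<14, i++
i=4 j=2: 15>14, j++
i=4 j=3: 15<21, i++
i=5 j=3: 18<21, i++

i=6, j=3, emitted=[]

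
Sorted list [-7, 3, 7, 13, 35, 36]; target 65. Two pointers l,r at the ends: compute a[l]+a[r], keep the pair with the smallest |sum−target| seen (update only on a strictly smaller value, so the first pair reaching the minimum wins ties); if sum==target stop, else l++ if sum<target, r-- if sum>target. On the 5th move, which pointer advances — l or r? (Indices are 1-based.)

[1,6] -7+36=29 d=36 * → l++
[2,6] 3+36=39 d=26 * → l++
[3,6] 7+36=43 d=22 * → l++
[4,6] 13+36=49 d=16 * → l++
[5,6] 35+36=71 d=6 * → r--

r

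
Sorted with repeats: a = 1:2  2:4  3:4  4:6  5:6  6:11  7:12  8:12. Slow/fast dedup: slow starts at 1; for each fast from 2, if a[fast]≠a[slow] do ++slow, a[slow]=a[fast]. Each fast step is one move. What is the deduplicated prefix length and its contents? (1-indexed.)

length 5; prefix = [2, 4, 6, 11, 12]

slow=1 fast=2: a[fast]=4≠a[slow]=2 write a[2]=4, slow++,fast++
slow=2 fast=3: a[fast]=4=a[slow] dup, fast++
slow=2 fast=4: a[fast]=6≠a[slow]=4 write a[3]=6, slow++,fast++
slow=3 fast=5: a[fast]=6=a[slow] dup, fast++
slow=3 fast=6: a[fast]=11≠a[slow]=6 write a[4]=11, slow++,fast++
slow=4 fast=7: a[fast]=12≠a[slow]=11 write a[5]=12, slow++,fast++
slow=5 fast=8: a[fast]=12=a[slow] dup, fast++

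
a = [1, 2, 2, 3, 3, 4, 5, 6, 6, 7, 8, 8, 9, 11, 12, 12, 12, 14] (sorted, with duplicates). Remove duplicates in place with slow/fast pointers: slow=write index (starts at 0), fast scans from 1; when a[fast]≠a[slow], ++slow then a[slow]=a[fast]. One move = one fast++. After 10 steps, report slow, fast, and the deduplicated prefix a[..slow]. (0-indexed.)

slow=7, fast=11, prefix=[1, 2, 3, 4, 5, 6, 7, 8]

slow=0 fast=1: a[fast]=2≠a[slow]=1 write a[1]=2, slow++,fast++
slow=1 fast=2: a[fast]=2=a[slow] dup, fast++
slow=1 fast=3: a[fast]=3≠a[slow]=2 write a[2]=3, slow++,fast++
slow=2 fast=4: a[fast]=3=a[slow] dup, fast++
slow=2 fast=5: a[fast]=4≠a[slow]=3 write a[3]=4, slow++,fast++
slow=3 fast=6: a[fast]=5≠a[slow]=4 write a[4]=5, slow++,fast++
slow=4 fast=7: a[fast]=6≠a[slow]=5 write a[5]=6, slow++,fast++
slow=5 fast=8: a[fast]=6=a[slow] dup, fast++
slow=5 fast=9: a[fast]=7≠a[slow]=6 write a[6]=7, slow++,fast++
slow=6 fast=10: a[fast]=8≠a[slow]=7 write a[7]=8, slow++,fast++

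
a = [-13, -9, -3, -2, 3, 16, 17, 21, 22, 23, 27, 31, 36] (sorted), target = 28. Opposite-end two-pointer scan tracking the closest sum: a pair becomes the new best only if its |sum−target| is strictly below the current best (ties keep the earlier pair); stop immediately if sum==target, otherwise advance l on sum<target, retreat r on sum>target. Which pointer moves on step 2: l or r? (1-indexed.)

l

l=1 r=13: -13+36=23 d=5 *, l++
l=2 r=13: -9+36=27 d=1 *, l++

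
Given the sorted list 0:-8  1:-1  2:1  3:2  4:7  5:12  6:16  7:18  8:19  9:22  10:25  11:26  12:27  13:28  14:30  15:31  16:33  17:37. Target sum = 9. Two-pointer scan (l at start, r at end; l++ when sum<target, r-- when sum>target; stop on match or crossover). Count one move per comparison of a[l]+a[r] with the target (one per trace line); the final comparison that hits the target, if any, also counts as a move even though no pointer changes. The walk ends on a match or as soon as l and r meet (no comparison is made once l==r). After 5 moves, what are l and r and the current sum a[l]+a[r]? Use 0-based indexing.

l=0 r=17: -8+37=29 >9, r--
l=0 r=16: -8+33=25 >9, r--
l=0 r=15: -8+31=23 >9, r--
l=0 r=14: -8+30=22 >9, r--
l=0 r=13: -8+28=20 >9, r--

l=0, r=12, sum=19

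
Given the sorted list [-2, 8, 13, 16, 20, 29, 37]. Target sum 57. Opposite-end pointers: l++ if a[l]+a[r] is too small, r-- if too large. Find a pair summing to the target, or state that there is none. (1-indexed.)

(20, 37)

[1,7] -2+37=35 <57 → l++
[2,7] 8+37=45 <57 → l++
[3,7] 13+37=50 <57 → l++
[4,7] 16+37=53 <57 → l++
[5,7] 20+37=57 → found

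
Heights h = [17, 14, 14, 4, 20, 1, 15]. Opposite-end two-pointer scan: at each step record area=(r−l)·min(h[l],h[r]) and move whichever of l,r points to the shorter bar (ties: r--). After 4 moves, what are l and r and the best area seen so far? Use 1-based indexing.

l=1 r=7: min(17,15)*6=90 best=90 *, r--
l=1 r=6: min(17,1)*5=5 best=90, r--
l=1 r=5: min(17,20)*4=68 best=90, l++
l=2 r=5: min(14,20)*3=42 best=90, l++

l=3, r=5, best area=90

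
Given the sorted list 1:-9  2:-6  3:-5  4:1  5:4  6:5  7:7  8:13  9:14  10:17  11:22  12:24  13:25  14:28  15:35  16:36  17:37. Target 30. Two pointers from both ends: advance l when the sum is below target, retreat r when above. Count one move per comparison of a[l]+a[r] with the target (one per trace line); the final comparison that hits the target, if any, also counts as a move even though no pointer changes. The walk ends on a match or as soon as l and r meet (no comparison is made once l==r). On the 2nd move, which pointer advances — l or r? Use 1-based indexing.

r

l=1 r=17: -9+37=28 <30, l++
l=2 r=17: -6+37=31 >30, r--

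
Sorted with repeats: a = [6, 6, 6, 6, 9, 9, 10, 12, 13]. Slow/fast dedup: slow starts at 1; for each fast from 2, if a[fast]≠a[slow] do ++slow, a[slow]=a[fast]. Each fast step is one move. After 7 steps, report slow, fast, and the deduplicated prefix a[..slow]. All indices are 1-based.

slow=1 fast=2: a[fast]=6=a[slow] dup, fast++
slow=1 fast=3: a[fast]=6=a[slow] dup, fast++
slow=1 fast=4: a[fast]=6=a[slow] dup, fast++
slow=1 fast=5: a[fast]=9≠a[slow]=6 write a[2]=9, slow++,fast++
slow=2 fast=6: a[fast]=9=a[slow] dup, fast++
slow=2 fast=7: a[fast]=10≠a[slow]=9 write a[3]=10, slow++,fast++
slow=3 fast=8: a[fast]=12≠a[slow]=10 write a[4]=12, slow++,fast++

slow=4, fast=9, prefix=[6, 9, 10, 12]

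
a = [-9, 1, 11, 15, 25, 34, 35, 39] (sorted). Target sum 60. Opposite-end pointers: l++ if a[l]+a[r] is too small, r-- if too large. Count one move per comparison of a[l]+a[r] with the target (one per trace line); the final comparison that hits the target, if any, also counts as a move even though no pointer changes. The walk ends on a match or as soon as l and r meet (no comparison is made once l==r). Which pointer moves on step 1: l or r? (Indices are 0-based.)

l=0 r=7: -9+39=30 <60, l++

l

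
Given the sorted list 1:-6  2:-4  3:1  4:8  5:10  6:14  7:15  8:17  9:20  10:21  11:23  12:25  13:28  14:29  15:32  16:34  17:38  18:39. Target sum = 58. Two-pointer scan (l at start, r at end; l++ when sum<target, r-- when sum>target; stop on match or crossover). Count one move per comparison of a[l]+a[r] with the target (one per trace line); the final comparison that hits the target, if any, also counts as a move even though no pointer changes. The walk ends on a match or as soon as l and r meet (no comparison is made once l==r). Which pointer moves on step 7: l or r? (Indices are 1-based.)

l

l=1 r=18: -6+39=33 <58, l++
l=2 r=18: -4+39=35 <58, l++
l=3 r=18: 1+39=40 <58, l++
l=4 r=18: 8+39=47 <58, l++
l=5 r=18: 10+39=49 <58, l++
l=6 r=18: 14+39=53 <58, l++
l=7 r=18: 15+39=54 <58, l++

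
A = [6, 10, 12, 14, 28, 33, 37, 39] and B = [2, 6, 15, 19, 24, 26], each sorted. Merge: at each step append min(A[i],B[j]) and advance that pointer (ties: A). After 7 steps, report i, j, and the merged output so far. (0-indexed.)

i=4, j=3, merged so far=[2, 6, 6, 10, 12, 14, 15]

[i=0,j=0] A[i]=6>B[j]=2 take 2 → j++
[i=0,j=1] A[i]=6<=B[j]=6 take 6 → i++
[i=1,j=1] A[i]=10>B[j]=6 take 6 → j++
[i=1,j=2] A[i]=10<=B[j]=15 take 10 → i++
[i=2,j=2] A[i]=12<=B[j]=15 take 12 → i++
[i=3,j=2] A[i]=14<=B[j]=15 take 14 → i++
[i=4,j=2] A[i]=28>B[j]=15 take 15 → j++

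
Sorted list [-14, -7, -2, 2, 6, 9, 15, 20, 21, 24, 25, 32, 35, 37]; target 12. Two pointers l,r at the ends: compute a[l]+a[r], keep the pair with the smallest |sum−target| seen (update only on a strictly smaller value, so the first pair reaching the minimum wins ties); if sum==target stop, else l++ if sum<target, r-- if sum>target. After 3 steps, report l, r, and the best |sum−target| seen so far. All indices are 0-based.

l=0 r=13: -14+37=23 d=11 *, r--
l=0 r=12: -14+35=21 d=9 *, r--
l=0 r=11: -14+32=18 d=6 *, r--

l=0, r=10, best |Δ|=6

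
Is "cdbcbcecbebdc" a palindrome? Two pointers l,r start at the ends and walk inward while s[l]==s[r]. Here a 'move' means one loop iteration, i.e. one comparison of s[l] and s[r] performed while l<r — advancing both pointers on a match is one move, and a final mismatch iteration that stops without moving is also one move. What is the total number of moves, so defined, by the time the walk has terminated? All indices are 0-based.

4 moves

l=0 r=12: 'c'=='c', l++,r--
l=1 r=11: 'd'=='d', l++,r--
l=2 r=10: 'b'=='b', l++,r--
l=3 r=9: 'c'!='e', stop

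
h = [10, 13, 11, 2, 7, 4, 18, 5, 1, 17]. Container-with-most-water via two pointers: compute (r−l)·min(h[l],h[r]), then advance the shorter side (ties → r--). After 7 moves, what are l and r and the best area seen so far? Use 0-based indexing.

[0,9] min(10,17)*9=90 best=90 * → l++
[1,9] min(13,17)*8=104 best=104 * → l++
[2,9] min(11,17)*7=77 best=104 → l++
[3,9] min(2,17)*6=12 best=104 → l++
[4,9] min(7,17)*5=35 best=104 → l++
[5,9] min(4,17)*4=16 best=104 → l++
[6,9] min(18,17)*3=51 best=104 → r--

l=6, r=8, best area=104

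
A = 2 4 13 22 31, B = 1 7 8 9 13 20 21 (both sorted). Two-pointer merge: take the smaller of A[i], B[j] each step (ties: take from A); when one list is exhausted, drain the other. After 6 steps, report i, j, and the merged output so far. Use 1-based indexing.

i=3, j=5, merged so far=[1, 2, 4, 7, 8, 9]

[i=1,j=1] A[i]=2>B[j]=1 take 1 → j++
[i=1,j=2] A[i]=2<=B[j]=7 take 2 → i++
[i=2,j=2] A[i]=4<=B[j]=7 take 4 → i++
[i=3,j=2] A[i]=13>B[j]=7 take 7 → j++
[i=3,j=3] A[i]=13>B[j]=8 take 8 → j++
[i=3,j=4] A[i]=13>B[j]=9 take 9 → j++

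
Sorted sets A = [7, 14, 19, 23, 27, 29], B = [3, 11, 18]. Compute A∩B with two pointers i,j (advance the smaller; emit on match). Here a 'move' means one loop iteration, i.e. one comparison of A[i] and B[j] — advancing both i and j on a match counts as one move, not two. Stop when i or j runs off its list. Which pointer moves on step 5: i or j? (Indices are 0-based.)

[i=0,j=0] 7>3 → j++
[i=0,j=1] 7<11 → i++
[i=1,j=1] 14>11 → j++
[i=1,j=2] 14<18 → i++
[i=2,j=2] 19>18 → j++

j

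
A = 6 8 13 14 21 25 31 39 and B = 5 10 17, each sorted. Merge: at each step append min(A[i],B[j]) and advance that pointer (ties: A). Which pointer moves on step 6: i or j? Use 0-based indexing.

i

i=0 j=0: A[i]=6>B[j]=5 take 5, j++
i=0 j=1: A[i]=6<=B[j]=10 take 6, i++
i=1 j=1: A[i]=8<=B[j]=10 take 8, i++
i=2 j=1: A[i]=13>B[j]=10 take 10, j++
i=2 j=2: A[i]=13<=B[j]=17 take 13, i++
i=3 j=2: A[i]=14<=B[j]=17 take 14, i++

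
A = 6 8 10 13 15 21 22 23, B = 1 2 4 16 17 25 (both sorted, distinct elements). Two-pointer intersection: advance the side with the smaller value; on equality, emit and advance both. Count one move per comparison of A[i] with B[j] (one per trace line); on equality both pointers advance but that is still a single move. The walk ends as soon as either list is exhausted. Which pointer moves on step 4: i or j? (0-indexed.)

i

i=0 j=0: 6>1, j++
i=0 j=1: 6>2, j++
i=0 j=2: 6>4, j++
i=0 j=3: 6<16, i++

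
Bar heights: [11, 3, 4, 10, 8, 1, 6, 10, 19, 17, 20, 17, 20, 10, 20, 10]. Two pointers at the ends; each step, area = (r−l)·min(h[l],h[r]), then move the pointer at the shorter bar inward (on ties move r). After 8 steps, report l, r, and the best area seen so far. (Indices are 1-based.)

[1,16] min(11,10)*15=150 best=150 * → r--
[1,15] min(11,20)*14=154 best=154 * → l++
[2,15] min(3,20)*13=39 best=154 → l++
[3,15] min(4,20)*12=48 best=154 → l++
[4,15] min(10,20)*11=110 best=154 → l++
[5,15] min(8,20)*10=80 best=154 → l++
[6,15] min(1,20)*9=9 best=154 → l++
[7,15] min(6,20)*8=48 best=154 → l++

l=8, r=15, best area=154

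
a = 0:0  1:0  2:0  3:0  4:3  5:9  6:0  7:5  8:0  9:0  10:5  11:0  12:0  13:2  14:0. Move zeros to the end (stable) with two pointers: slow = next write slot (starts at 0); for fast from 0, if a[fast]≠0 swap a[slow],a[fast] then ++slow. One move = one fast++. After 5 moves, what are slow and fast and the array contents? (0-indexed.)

slow=1, fast=5, a=[3, 0, 0, 0, 0, 9, 0, 5, 0, 0, 5, 0, 0, 2, 0]

(s=0,f=0) a[fast]=0 → fast++
(s=0,f=1) a[fast]=0 → fast++
(s=0,f=2) a[fast]=0 → fast++
(s=0,f=3) a[fast]=0 → fast++
(s=0,f=4) a[fast]=3≠0 swap→a[0]=3 → slow++,fast++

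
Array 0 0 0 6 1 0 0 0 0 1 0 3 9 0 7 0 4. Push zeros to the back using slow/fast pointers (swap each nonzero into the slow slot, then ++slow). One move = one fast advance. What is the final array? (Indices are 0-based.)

slow=0 fast=0: a[fast]=0, fast++
slow=0 fast=1: a[fast]=0, fast++
slow=0 fast=2: a[fast]=0, fast++
slow=0 fast=3: a[fast]=6≠0 swap→a[0]=6, slow++,fast++
slow=1 fast=4: a[fast]=1≠0 swap→a[1]=1, slow++,fast++
slow=2 fast=5: a[fast]=0, fast++
slow=2 fast=6: a[fast]=0, fast++
slow=2 fast=7: a[fast]=0, fast++
slow=2 fast=8: a[fast]=0, fast++
slow=2 fast=9: a[fast]=1≠0 swap→a[2]=1, slow++,fast++
slow=3 fast=10: a[fast]=0, fast++
slow=3 fast=11: a[fast]=3≠0 swap→a[3]=3, slow++,fast++
slow=4 fast=12: a[fast]=9≠0 swap→a[4]=9, slow++,fast++
slow=5 fast=13: a[fast]=0, fast++
slow=5 fast=14: a[fast]=7≠0 swap→a[5]=7, slow++,fast++
slow=6 fast=15: a[fast]=0, fast++
slow=6 fast=16: a[fast]=4≠0 swap→a[6]=4, slow++,fast++

[6, 1, 1, 3, 9, 7, 4, 0, 0, 0, 0, 0, 0, 0, 0, 0, 0]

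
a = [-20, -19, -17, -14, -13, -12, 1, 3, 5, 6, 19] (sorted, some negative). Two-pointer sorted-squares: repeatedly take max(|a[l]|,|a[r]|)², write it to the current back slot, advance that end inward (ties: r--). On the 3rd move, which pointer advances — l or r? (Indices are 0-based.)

l

l=0 r=10: |-20|>|19| out[10]=400, l++
l=1 r=10: |-19|<=|19| out[9]=361, r--
l=1 r=9: |-19|>|6| out[8]=361, l++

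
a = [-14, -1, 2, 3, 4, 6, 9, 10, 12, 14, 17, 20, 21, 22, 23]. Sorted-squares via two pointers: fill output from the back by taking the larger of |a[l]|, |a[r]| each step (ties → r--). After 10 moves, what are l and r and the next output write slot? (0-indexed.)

l=0 r=14: |-14|<=|23| out[14]=529, r--
l=0 r=13: |-14|<=|22| out[13]=484, r--
l=0 r=12: |-14|<=|21| out[12]=441, r--
l=0 r=11: |-14|<=|20| out[11]=400, r--
l=0 r=10: |-14|<=|17| out[10]=289, r--
l=0 r=9: |-14|<=|14| out[9]=196, r--
l=0 r=8: |-14|>|12| out[8]=196, l++
l=1 r=8: |-1|<=|12| out[7]=144, r--
l=1 r=7: |-1|<=|10| out[6]=100, r--
l=1 r=6: |-1|<=|9| out[5]=81, r--

l=1, r=5, next write slot=4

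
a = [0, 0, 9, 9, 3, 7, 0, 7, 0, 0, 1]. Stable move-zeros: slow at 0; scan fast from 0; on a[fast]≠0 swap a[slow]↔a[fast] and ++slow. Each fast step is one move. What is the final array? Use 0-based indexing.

[9, 9, 3, 7, 7, 1, 0, 0, 0, 0, 0]

slow=0 fast=0: a[fast]=0, fast++
slow=0 fast=1: a[fast]=0, fast++
slow=0 fast=2: a[fast]=9≠0 swap→a[0]=9, slow++,fast++
slow=1 fast=3: a[fast]=9≠0 swap→a[1]=9, slow++,fast++
slow=2 fast=4: a[fast]=3≠0 swap→a[2]=3, slow++,fast++
slow=3 fast=5: a[fast]=7≠0 swap→a[3]=7, slow++,fast++
slow=4 fast=6: a[fast]=0, fast++
slow=4 fast=7: a[fast]=7≠0 swap→a[4]=7, slow++,fast++
slow=5 fast=8: a[fast]=0, fast++
slow=5 fast=9: a[fast]=0, fast++
slow=5 fast=10: a[fast]=1≠0 swap→a[5]=1, slow++,fast++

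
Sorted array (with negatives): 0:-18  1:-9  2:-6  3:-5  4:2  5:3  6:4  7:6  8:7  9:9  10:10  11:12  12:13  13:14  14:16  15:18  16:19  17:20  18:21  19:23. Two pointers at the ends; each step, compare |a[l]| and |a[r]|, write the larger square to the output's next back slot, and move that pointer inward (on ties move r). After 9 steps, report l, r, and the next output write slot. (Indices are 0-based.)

[0,19] |-18|<=|23| out[19]=529 → r--
[0,18] |-18|<=|21| out[18]=441 → r--
[0,17] |-18|<=|20| out[17]=400 → r--
[0,16] |-18|<=|19| out[16]=361 → r--
[0,15] |-18|<=|18| out[15]=324 → r--
[0,14] |-18|>|16| out[14]=324 → l++
[1,14] |-9|<=|16| out[13]=256 → r--
[1,13] |-9|<=|14| out[12]=196 → r--
[1,12] |-9|<=|13| out[11]=169 → r--

l=1, r=11, next write slot=10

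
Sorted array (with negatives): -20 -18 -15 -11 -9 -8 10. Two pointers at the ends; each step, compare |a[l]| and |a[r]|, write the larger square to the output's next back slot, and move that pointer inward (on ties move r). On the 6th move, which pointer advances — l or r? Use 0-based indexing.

[0,6] |-20|>|10| out[6]=400 → l++
[1,6] |-18|>|10| out[5]=324 → l++
[2,6] |-15|>|10| out[4]=225 → l++
[3,6] |-11|>|10| out[3]=121 → l++
[4,6] |-9|<=|10| out[2]=100 → r--
[4,5] |-9|>|-8| out[1]=81 → l++

l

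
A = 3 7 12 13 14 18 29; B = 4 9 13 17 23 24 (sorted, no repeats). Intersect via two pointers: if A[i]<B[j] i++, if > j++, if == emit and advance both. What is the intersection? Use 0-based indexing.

intersection = [13]

[i=0,j=0] 3<4 → i++
[i=1,j=0] 7>4 → j++
[i=1,j=1] 7<9 → i++
[i=2,j=1] 12>9 → j++
[i=2,j=2] 12<13 → i++
[i=3,j=2] 13==13 emit → i++,j++
[i=4,j=3] 14<17 → i++
[i=5,j=3] 18>17 → j++
[i=5,j=4] 18<23 → i++
[i=6,j=4] 29>23 → j++
[i=6,j=5] 29>24 → j++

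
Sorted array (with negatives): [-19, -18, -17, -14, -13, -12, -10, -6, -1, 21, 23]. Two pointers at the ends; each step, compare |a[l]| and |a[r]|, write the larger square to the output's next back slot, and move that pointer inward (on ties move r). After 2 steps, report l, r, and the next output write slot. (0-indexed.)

l=0 r=10: |-19|<=|23| out[10]=529, r--
l=0 r=9: |-19|<=|21| out[9]=441, r--

l=0, r=8, next write slot=8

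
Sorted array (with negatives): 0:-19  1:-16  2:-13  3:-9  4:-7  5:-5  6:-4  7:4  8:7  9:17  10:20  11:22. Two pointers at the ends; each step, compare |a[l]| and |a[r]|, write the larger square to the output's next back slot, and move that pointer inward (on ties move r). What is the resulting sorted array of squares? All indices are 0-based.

[0,11] |-19|<=|22| out[11]=484 → r--
[0,10] |-19|<=|20| out[10]=400 → r--
[0,9] |-19|>|17| out[9]=361 → l++
[1,9] |-16|<=|17| out[8]=289 → r--
[1,8] |-16|>|7| out[7]=256 → l++
[2,8] |-13|>|7| out[6]=169 → l++
[3,8] |-9|>|7| out[5]=81 → l++
[4,8] |-7|<=|7| out[4]=49 → r--
[4,7] |-7|>|4| out[3]=49 → l++
[5,7] |-5|>|4| out[2]=25 → l++
[6,7] |-4|<=|4| out[1]=16 → r--
[6,6] |-4|<=|-4| out[0]=16 → r--

[16, 16, 25, 49, 49, 81, 169, 256, 289, 361, 400, 484]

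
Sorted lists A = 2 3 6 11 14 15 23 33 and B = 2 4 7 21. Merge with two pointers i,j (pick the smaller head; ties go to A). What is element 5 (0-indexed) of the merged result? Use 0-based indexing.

merged[5] = 7

[i=0,j=0] A[i]=2<=B[j]=2 take 2 → i++
[i=1,j=0] A[i]=3>B[j]=2 take 2 → j++
[i=1,j=1] A[i]=3<=B[j]=4 take 3 → i++
[i=2,j=1] A[i]=6>B[j]=4 take 4 → j++
[i=2,j=2] A[i]=6<=B[j]=7 take 6 → i++
[i=3,j=2] A[i]=11>B[j]=7 take 7 → j++
[i=3,j=3] A[i]=11<=B[j]=21 take 11 → i++
[i=4,j=3] A[i]=14<=B[j]=21 take 14 → i++
[i=5,j=3] A[i]=15<=B[j]=21 take 15 → i++
[i=6,j=3] A[i]=23>B[j]=21 take 21 → j++
[i=6,j=4] B done, take A[i]=23 → i++
[i=7,j=4] B done, take A[i]=33 → i++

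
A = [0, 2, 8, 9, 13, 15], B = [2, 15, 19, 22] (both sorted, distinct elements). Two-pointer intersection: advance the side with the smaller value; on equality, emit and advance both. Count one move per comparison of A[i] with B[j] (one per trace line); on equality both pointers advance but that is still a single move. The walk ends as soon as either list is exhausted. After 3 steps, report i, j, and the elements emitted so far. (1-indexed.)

[i=1,j=1] 0<2 → i++
[i=2,j=1] 2==2 emit → i++,j++
[i=3,j=2] 8<15 → i++

i=4, j=2, emitted=[2]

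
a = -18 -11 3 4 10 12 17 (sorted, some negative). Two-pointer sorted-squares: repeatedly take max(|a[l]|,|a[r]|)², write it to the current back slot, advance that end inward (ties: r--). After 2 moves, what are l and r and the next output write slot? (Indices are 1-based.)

[1,7] |-18|>|17| out[7]=324 → l++
[2,7] |-11|<=|17| out[6]=289 → r--

l=2, r=6, next write slot=5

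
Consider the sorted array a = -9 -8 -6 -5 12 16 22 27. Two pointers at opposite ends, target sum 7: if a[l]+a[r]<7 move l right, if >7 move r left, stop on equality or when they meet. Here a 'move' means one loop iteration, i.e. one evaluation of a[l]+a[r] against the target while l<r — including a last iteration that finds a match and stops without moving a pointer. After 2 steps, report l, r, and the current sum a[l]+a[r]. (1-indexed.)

[1,8] -9+27=18 >7 → r--
[1,7] -9+22=13 >7 → r--

l=1, r=6, sum=7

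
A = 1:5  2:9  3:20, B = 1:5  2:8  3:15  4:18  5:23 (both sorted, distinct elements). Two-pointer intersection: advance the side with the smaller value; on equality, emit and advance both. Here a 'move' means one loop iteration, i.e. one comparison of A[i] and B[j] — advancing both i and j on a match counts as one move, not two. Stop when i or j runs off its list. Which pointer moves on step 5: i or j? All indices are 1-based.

i=1 j=1: 5==5 emit, i++,j++
i=2 j=2: 9>8, j++
i=2 j=3: 9<15, i++
i=3 j=3: 20>15, j++
i=3 j=4: 20>18, j++

j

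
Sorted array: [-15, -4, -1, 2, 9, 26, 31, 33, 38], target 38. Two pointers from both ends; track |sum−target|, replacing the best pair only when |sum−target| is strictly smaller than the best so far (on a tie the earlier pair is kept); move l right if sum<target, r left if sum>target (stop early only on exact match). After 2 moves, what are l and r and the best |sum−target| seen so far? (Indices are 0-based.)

l=0 r=8: -15+38=23 d=15 *, l++
l=1 r=8: -4+38=34 d=4 *, l++

l=2, r=8, best |Δ|=4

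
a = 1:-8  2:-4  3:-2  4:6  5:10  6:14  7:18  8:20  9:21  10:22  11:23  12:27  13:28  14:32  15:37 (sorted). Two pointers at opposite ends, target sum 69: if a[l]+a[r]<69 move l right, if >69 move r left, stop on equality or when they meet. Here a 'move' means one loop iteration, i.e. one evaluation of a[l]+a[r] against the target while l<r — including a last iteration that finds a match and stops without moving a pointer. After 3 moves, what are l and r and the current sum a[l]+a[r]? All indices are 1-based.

l=1 r=15: -8+37=29 <69, l++
l=2 r=15: -4+37=33 <69, l++
l=3 r=15: -2+37=35 <69, l++

l=4, r=15, sum=43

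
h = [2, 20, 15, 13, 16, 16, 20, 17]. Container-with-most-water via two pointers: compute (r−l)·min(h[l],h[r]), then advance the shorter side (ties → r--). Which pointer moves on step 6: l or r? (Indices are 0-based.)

l=0 r=7: min(2,17)*7=14 best=14 *, l++
l=1 r=7: min(20,17)*6=102 best=102 *, r--
l=1 r=6: min(20,20)*5=100 best=102, r--
l=1 r=5: min(20,16)*4=64 best=102, r--
l=1 r=4: min(20,16)*3=48 best=102, r--
l=1 r=3: min(20,13)*2=26 best=102, r--

r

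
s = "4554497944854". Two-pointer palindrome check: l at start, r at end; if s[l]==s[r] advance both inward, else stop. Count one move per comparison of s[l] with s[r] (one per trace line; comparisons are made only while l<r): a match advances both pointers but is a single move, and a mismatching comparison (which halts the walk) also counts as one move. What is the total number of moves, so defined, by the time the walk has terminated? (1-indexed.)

3 moves

l=1 r=13: '4'=='4', l++,r--
l=2 r=12: '5'=='5', l++,r--
l=3 r=11: '5'!='8', stop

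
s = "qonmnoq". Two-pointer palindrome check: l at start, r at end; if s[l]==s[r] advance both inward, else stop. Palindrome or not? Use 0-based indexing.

l=0 r=6: 'q'=='q', l++,r--
l=1 r=5: 'o'=='o', l++,r--
l=2 r=4: 'n'=='n', l++,r--

palindrome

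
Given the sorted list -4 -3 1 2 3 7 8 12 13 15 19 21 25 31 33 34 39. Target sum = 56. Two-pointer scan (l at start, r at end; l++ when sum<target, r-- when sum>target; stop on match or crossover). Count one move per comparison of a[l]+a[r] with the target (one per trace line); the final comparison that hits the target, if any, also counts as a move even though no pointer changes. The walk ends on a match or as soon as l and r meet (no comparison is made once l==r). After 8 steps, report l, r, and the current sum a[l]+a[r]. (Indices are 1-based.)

l=9, r=17, sum=52

[1,17] -4+39=35 <56 → l++
[2,17] -3+39=36 <56 → l++
[3,17] 1+39=40 <56 → l++
[4,17] 2+39=41 <56 → l++
[5,17] 3+39=42 <56 → l++
[6,17] 7+39=46 <56 → l++
[7,17] 8+39=47 <56 → l++
[8,17] 12+39=51 <56 → l++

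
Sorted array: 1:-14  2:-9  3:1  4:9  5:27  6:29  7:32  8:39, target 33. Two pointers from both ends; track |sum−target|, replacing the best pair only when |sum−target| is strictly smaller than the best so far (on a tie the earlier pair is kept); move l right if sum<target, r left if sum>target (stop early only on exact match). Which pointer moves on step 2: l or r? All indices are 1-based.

l

[1,8] -14+39=25 d=8 * → l++
[2,8] -9+39=30 d=3 * → l++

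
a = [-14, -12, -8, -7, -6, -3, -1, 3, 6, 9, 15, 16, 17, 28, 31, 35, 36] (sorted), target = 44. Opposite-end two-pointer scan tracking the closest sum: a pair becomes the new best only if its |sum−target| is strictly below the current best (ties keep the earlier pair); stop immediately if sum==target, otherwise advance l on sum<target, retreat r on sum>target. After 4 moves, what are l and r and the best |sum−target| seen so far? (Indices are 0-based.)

l=4, r=16, best |Δ|=15

l=0 r=16: -14+36=22 d=22 *, l++
l=1 r=16: -12+36=24 d=20 *, l++
l=2 r=16: -8+36=28 d=16 *, l++
l=3 r=16: -7+36=29 d=15 *, l++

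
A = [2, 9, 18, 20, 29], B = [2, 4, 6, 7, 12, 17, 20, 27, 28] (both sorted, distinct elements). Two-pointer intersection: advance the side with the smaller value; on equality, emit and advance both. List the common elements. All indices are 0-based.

i=0 j=0: 2==2 emit, i++,j++
i=1 j=1: 9>4, j++
i=1 j=2: 9>6, j++
i=1 j=3: 9>7, j++
i=1 j=4: 9<12, i++
i=2 j=4: 18>12, j++
i=2 j=5: 18>17, j++
i=2 j=6: 18<20, i++
i=3 j=6: 20==20 emit, i++,j++
i=4 j=7: 29>27, j++
i=4 j=8: 29>28, j++

intersection = [2, 20]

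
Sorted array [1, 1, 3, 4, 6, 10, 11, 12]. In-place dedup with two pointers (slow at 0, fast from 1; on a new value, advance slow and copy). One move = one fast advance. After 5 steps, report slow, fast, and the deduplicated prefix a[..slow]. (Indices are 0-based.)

slow=4, fast=6, prefix=[1, 3, 4, 6, 10]

(s=0,f=1) a[fast]=1=a[slow] dup → fast++
(s=0,f=2) a[fast]=3≠a[slow]=1 write a[1]=3 → slow++,fast++
(s=1,f=3) a[fast]=4≠a[slow]=3 write a[2]=4 → slow++,fast++
(s=2,f=4) a[fast]=6≠a[slow]=4 write a[3]=6 → slow++,fast++
(s=3,f=5) a[fast]=10≠a[slow]=6 write a[4]=10 → slow++,fast++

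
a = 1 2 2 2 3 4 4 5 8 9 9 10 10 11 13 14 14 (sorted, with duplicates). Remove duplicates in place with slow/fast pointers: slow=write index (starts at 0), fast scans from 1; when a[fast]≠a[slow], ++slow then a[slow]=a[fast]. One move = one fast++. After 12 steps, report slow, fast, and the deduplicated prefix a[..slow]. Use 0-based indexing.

slow=0 fast=1: a[fast]=2≠a[slow]=1 write a[1]=2, slow++,fast++
slow=1 fast=2: a[fast]=2=a[slow] dup, fast++
slow=1 fast=3: a[fast]=2=a[slow] dup, fast++
slow=1 fast=4: a[fast]=3≠a[slow]=2 write a[2]=3, slow++,fast++
slow=2 fast=5: a[fast]=4≠a[slow]=3 write a[3]=4, slow++,fast++
slow=3 fast=6: a[fast]=4=a[slow] dup, fast++
slow=3 fast=7: a[fast]=5≠a[slow]=4 write a[4]=5, slow++,fast++
slow=4 fast=8: a[fast]=8≠a[slow]=5 write a[5]=8, slow++,fast++
slow=5 fast=9: a[fast]=9≠a[slow]=8 write a[6]=9, slow++,fast++
slow=6 fast=10: a[fast]=9=a[slow] dup, fast++
slow=6 fast=11: a[fast]=10≠a[slow]=9 write a[7]=10, slow++,fast++
slow=7 fast=12: a[fast]=10=a[slow] dup, fast++

slow=7, fast=13, prefix=[1, 2, 3, 4, 5, 8, 9, 10]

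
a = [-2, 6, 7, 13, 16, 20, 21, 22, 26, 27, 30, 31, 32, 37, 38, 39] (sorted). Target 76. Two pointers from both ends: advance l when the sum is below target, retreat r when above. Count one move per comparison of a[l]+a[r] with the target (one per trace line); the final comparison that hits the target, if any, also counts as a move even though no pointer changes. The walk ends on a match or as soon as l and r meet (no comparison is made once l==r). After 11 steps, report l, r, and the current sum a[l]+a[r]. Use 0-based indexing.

[0,15] -2+39=37 <76 → l++
[1,15] 6+39=45 <76 → l++
[2,15] 7+39=46 <76 → l++
[3,15] 13+39=52 <76 → l++
[4,15] 16+39=55 <76 → l++
[5,15] 20+39=59 <76 → l++
[6,15] 21+39=60 <76 → l++
[7,15] 22+39=61 <76 → l++
[8,15] 26+39=65 <76 → l++
[9,15] 27+39=66 <76 → l++
[10,15] 30+39=69 <76 → l++

l=11, r=15, sum=70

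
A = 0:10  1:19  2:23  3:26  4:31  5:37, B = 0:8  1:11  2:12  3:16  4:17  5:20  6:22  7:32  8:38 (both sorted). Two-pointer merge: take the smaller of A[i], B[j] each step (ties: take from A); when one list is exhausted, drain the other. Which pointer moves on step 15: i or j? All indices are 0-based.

[i=0,j=0] A[i]=10>B[j]=8 take 8 → j++
[i=0,j=1] A[i]=10<=B[j]=11 take 10 → i++
[i=1,j=1] A[i]=19>B[j]=11 take 11 → j++
[i=1,j=2] A[i]=19>B[j]=12 take 12 → j++
[i=1,j=3] A[i]=19>B[j]=16 take 16 → j++
[i=1,j=4] A[i]=19>B[j]=17 take 17 → j++
[i=1,j=5] A[i]=19<=B[j]=20 take 19 → i++
[i=2,j=5] A[i]=23>B[j]=20 take 20 → j++
[i=2,j=6] A[i]=23>B[j]=22 take 22 → j++
[i=2,j=7] A[i]=23<=B[j]=32 take 23 → i++
[i=3,j=7] A[i]=26<=B[j]=32 take 26 → i++
[i=4,j=7] A[i]=31<=B[j]=32 take 31 → i++
[i=5,j=7] A[i]=37>B[j]=32 take 32 → j++
[i=5,j=8] A[i]=37<=B[j]=38 take 37 → i++
[i=6,j=8] A done, take B[j]=38 → j++

j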